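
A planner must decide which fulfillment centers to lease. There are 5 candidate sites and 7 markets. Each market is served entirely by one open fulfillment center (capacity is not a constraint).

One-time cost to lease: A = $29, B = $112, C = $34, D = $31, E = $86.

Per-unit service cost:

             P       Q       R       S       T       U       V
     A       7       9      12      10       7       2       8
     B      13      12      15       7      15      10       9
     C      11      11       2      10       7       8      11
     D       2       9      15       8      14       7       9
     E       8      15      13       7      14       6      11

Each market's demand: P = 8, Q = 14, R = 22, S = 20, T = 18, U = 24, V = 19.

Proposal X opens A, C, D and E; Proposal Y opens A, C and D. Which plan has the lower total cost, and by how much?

Proposal X: {A, C, D, E}: P→D 2·8=16, Q→A 9·14=126, R→C 2·22=44, S→E 7·20=140, T→A 7·18=126, U→A 2·24=48, V→A 8·19=152. Service 652; fixed 180; total 832.
Proposal Y: {A, C, D}: P→D 2·8=16, Q→A 9·14=126, R→C 2·22=44, S→D 8·20=160, T→A 7·18=126, U→A 2·24=48, V→A 8·19=152. Service 672; fixed 94; total 766.
Difference: |832 − 766| = 66.

Proposal Y is cheaper by 66.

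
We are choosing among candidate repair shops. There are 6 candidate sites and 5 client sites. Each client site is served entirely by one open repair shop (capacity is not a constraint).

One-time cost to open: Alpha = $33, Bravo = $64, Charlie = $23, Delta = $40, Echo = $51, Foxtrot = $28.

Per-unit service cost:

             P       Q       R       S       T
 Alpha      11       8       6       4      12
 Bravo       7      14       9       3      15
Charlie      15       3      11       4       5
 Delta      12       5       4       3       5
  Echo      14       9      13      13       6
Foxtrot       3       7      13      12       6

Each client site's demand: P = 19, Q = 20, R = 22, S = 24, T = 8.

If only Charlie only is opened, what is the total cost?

Each client site is assigned to its cheapest site among the open ones.
{Charlie}: P→Charlie 15·19=285, Q→Charlie 3·20=60, R→Charlie 11·22=242, S→Charlie 4·24=96, T→Charlie 5·8=40. Service 723; fixed 23; total 746.

Total cost: 746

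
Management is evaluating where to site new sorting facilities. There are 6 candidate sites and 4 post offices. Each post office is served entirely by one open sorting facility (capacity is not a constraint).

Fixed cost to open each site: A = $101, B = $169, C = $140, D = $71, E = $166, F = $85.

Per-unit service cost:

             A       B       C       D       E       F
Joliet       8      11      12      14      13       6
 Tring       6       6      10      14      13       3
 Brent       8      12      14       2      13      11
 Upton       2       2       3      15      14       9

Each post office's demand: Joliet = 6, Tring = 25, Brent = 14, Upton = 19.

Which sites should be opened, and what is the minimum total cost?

Open A, D and F; minimum total cost 434.

For any fixed open set, each post office goes to its cheapest open site; total = fixed + service.
{A, D, F}: Joliet→F 6·6=36, Tring→F 3·25=75, Brent→D 2·14=28, Upton→A 2·19=38. Service 177; fixed 257; total 434.
{A, D}: Joliet→A 8·6=48, Tring→A 6·25=150, Brent→D 2·14=28, Upton→A 2·19=38. Service 264; fixed 172; total 436.
{A, F}: service 261 + fixed 186 = 447
{A, B, C, D, E, F}: Joliet→F 6·6=36, Tring→F 3·25=75, Brent→D 2·14=28, Upton→A 2·19=38. Service 177; fixed 732; total 909.
No other subset beats 434.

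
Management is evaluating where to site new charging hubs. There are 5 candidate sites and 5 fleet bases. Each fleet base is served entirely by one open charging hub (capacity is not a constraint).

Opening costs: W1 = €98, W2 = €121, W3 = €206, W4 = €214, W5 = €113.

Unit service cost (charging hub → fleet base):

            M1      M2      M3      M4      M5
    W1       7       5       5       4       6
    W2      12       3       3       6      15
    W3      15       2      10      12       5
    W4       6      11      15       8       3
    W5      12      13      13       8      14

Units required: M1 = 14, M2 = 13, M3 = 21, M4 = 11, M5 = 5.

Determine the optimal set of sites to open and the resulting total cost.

Open W1 only; minimum total cost 440.

For any fixed open set, each fleet base goes to its cheapest open site; total = fixed + service.
{W1}: M1→W1 7·14=98, M2→W1 5·13=65, M3→W1 5·21=105, M4→W1 4·11=44, M5→W1 6·5=30. Service 342; fixed 98; total 440.
{W1, W2}: M1→W1 7·14=98, M2→W2 3·13=39, M3→W2 3·21=63, M4→W1 4·11=44, M5→W1 6·5=30. Service 274; fixed 219; total 493.
{W2}: M1→W2 12·14=168, M2→W2 3·13=39, M3→W2 3·21=63, M4→W2 6·11=66, M5→W2 15·5=75. Service 411; fixed 121; total 532.
{W1, W2, W3, W4, W5}: M1→W4 6·14=84, M2→W3 2·13=26, M3→W2 3·21=63, M4→W1 4·11=44, M5→W4 3·5=15. Service 232; fixed 752; total 984.
No other subset beats 440.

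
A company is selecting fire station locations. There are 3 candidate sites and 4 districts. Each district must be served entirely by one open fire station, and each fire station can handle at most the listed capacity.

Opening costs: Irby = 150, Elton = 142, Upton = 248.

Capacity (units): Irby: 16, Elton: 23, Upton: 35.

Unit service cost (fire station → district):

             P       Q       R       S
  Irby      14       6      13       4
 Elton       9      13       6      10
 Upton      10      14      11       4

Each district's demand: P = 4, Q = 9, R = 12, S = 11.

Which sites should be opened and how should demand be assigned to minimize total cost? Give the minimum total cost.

Minimum total cost: 581

Open {Irby, Elton}: P→Irby 14·4=56, Q→Elton 13·9=117, R→Elton 6·12=72, S→Irby 4·11=44.
Loads: Irby carries 15/16, Elton carries 21/23. Service 289; fixed 292; total 581.
Next best feasible plan costs 584.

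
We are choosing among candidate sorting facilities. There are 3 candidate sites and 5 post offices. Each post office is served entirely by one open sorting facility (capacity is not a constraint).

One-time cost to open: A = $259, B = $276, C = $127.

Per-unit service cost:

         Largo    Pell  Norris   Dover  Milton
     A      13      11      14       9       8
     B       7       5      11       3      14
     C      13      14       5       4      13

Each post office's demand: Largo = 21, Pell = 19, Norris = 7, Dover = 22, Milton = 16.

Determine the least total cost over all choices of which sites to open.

Minimum total cost: 885

For any fixed open set, each post office goes to its cheapest open site; total = fixed + service.
{B}: Largo→B 7·21=147, Pell→B 5·19=95, Norris→B 11·7=77, Dover→B 3·22=66, Milton→B 14·16=224. Service 609; fixed 276; total 885.
{B, C}: service 551 + fixed 403 = 954
{C}: service 870 + fixed 127 = 997
{A, B, C}: service 471 + fixed 662 = 1133
No other subset beats 885.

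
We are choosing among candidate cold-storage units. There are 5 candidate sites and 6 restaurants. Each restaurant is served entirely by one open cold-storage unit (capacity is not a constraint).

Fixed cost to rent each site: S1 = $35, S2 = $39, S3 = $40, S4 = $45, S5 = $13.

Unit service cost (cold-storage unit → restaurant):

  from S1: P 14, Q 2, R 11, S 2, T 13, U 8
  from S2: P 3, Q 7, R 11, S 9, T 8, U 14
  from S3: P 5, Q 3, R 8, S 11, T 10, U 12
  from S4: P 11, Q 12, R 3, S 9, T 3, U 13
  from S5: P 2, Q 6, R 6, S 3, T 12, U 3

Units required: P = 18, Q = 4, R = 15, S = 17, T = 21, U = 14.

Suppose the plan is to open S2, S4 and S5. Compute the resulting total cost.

Each restaurant is assigned to its cheapest site among the open ones.
{S2, S4, S5}: P→S5 2·18=36, Q→S5 6·4=24, R→S4 3·15=45, S→S5 3·17=51, T→S4 3·21=63, U→S5 3·14=42. Service 261; fixed 97; total 358.

Total cost: 358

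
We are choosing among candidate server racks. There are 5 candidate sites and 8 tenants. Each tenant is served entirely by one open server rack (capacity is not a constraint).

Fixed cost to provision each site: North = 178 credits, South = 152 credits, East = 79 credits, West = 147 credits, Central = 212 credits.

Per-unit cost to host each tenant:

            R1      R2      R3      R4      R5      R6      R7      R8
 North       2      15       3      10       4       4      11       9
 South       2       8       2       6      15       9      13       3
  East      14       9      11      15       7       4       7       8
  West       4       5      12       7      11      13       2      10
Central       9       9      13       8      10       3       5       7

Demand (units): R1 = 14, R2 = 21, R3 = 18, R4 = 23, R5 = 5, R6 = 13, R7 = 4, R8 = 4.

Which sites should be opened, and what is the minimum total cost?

For any fixed open set, each tenant goes to its cheapest open site; total = fixed + service.
{South, East}: R1→South 2·14=28, R2→South 8·21=168, R3→South 2·18=36, R4→South 6·23=138, R5→East 7·5=35, R6→East 4·13=52, R7→East 7·4=28, R8→South 3·4=12. Service 497; fixed 231; total 728.
{South}: R1→South 2·14=28, R2→South 8·21=168, R3→South 2·18=36, R4→South 6·23=138, R5→South 15·5=75, R6→South 9·13=117, R7→South 13·4=52, R8→South 3·4=12. Service 626; fixed 152; total 778.
{North, West}: service 464 + fixed 325 = 789
{North, South, East, West, Central}: service 386 + fixed 768 = 1154
No other subset beats 728.

Open South and East; minimum total cost 728.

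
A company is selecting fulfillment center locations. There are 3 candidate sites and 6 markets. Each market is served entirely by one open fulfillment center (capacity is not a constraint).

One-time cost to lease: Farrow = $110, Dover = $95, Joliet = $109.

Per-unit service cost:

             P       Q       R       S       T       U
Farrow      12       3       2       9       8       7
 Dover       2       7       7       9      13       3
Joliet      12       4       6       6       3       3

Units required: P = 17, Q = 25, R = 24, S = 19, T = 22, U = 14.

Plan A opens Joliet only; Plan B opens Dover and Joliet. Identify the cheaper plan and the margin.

Plan B is cheaper by 75.

Plan A: {Joliet}: P→Joliet 12·17=204, Q→Joliet 4·25=100, R→Joliet 6·24=144, S→Joliet 6·19=114, T→Joliet 3·22=66, U→Joliet 3·14=42. Service 670; fixed 109; total 779.
Plan B: {Dover, Joliet}: P→Dover 2·17=34, Q→Joliet 4·25=100, R→Joliet 6·24=144, S→Joliet 6·19=114, T→Joliet 3·22=66, U→Dover 3·14=42. Service 500; fixed 204; total 704.
Difference: |779 − 704| = 75.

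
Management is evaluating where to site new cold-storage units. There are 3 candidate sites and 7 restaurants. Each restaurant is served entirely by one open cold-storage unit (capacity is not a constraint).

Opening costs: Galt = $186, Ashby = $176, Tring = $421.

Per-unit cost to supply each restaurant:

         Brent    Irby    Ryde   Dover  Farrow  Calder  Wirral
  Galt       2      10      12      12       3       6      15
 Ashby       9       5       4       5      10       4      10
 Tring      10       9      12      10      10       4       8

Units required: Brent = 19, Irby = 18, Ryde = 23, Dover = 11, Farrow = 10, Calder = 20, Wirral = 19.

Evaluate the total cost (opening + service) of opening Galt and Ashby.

Total cost: 937

Each restaurant is assigned to its cheapest site among the open ones.
{Galt, Ashby}: Brent→Galt 2·19=38, Irby→Ashby 5·18=90, Ryde→Ashby 4·23=92, Dover→Ashby 5·11=55, Farrow→Galt 3·10=30, Calder→Ashby 4·20=80, Wirral→Ashby 10·19=190. Service 575; fixed 362; total 937.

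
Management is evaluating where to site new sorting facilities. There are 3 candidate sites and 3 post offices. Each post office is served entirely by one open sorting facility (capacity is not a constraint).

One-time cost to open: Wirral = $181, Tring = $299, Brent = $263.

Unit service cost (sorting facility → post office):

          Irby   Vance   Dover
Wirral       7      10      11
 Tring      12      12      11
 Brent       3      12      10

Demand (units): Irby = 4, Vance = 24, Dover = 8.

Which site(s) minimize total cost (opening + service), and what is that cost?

For any fixed open set, each post office goes to its cheapest open site; total = fixed + service.
{Wirral}: Irby→Wirral 7·4=28, Vance→Wirral 10·24=240, Dover→Wirral 11·8=88. Service 356; fixed 181; total 537.
{Brent}: service 380 + fixed 263 = 643
{Tring}: service 424 + fixed 299 = 723
{Wirral, Tring, Brent}: service 332 + fixed 743 = 1075
No other subset beats 537.

Open Wirral only; minimum total cost 537.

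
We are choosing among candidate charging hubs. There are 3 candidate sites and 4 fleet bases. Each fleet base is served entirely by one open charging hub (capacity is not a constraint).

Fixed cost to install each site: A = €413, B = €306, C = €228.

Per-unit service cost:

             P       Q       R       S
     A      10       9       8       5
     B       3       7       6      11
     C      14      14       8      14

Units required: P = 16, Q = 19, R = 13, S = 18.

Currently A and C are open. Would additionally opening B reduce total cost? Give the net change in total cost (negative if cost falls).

No — net change +130 (cost rises by 130).

Current service cost with {A, C}: 525.
Adding B: each fleet base re-picks its cheapest; new service cost 349, saving 176.
Extra fixed cost: 306. Net change = 306 − 176 = 130.
(Totals: 1166 → 1296.)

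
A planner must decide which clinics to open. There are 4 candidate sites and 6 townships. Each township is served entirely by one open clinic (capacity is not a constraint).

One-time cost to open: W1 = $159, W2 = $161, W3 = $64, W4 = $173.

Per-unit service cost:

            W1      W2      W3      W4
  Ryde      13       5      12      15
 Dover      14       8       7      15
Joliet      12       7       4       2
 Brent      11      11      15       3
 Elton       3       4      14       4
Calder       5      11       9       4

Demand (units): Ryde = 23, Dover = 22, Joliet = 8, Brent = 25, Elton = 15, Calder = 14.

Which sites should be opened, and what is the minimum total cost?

Open W2 and W4; minimum total cost 832.

For any fixed open set, each township goes to its cheapest open site; total = fixed + service.
{W2, W4}: Ryde→W2 5·23=115, Dover→W2 8·22=176, Joliet→W4 2·8=16, Brent→W4 3·25=75, Elton→W2 4·15=60, Calder→W4 4·14=56. Service 498; fixed 334; total 832.
{W2, W3, W4}: service 476 + fixed 398 = 874
{W3, W4}: service 637 + fixed 237 = 874
{W1, W2, W3, W4}: service 461 + fixed 557 = 1018
No other subset beats 832.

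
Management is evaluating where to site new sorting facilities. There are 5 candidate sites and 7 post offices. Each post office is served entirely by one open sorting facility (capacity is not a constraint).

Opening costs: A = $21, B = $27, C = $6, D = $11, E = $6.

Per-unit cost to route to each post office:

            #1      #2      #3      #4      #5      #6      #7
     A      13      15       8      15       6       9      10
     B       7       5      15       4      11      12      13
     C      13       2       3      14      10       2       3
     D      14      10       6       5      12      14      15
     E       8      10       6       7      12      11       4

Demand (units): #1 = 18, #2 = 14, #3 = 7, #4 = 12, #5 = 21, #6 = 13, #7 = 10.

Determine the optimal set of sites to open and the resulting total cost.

For any fixed open set, each post office goes to its cheapest open site; total = fixed + service.
{A, B, C}: #1→B 7·18=126, #2→C 2·14=28, #3→C 3·7=21, #4→B 4·12=48, #5→A 6·21=126, #6→C 2·13=26, #7→C 3·10=30. Service 405; fixed 54; total 459.
{A, B, C, E}: #1→B 7·18=126, #2→C 2·14=28, #3→C 3·7=21, #4→B 4·12=48, #5→A 6·21=126, #6→C 2·13=26, #7→C 3·10=30. Service 405; fixed 60; total 465.
{A, B, C, D}: #1→B 7·18=126, #2→C 2·14=28, #3→C 3·7=21, #4→B 4·12=48, #5→A 6·21=126, #6→C 2·13=26, #7→C 3·10=30. Service 405; fixed 65; total 470.
{A, B, C, D, E}: service 405 + fixed 71 = 476
No other subset beats 459.

Open A, B and C; minimum total cost 459.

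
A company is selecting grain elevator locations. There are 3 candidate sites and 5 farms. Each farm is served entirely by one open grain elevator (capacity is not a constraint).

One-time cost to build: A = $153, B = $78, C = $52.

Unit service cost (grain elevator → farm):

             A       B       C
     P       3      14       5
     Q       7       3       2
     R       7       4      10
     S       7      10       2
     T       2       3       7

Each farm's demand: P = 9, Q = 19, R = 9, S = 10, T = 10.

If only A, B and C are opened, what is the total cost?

Total cost: 424

Each farm is assigned to its cheapest site among the open ones.
{A, B, C}: P→A 3·9=27, Q→C 2·19=38, R→B 4·9=36, S→C 2·10=20, T→A 2·10=20. Service 141; fixed 283; total 424.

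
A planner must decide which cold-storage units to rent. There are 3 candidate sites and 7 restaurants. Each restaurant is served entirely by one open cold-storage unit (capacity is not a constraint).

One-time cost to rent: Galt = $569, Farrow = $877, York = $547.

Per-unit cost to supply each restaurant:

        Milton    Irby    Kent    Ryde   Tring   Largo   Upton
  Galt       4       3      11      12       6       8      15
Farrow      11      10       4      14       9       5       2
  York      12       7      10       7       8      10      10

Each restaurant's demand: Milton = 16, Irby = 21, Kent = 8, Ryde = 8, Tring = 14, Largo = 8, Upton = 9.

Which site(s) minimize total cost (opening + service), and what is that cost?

Open Galt only; minimum total cost 1163.

For any fixed open set, each restaurant goes to its cheapest open site; total = fixed + service.
{Galt}: Milton→Galt 4·16=64, Irby→Galt 3·21=63, Kent→Galt 11·8=88, Ryde→Galt 12·8=96, Tring→Galt 6·14=84, Largo→Galt 8·8=64, Upton→Galt 15·9=135. Service 594; fixed 569; total 1163.
{York}: service 757 + fixed 547 = 1304
{Farrow}: service 714 + fixed 877 = 1591
{Galt, Farrow, York}: Milton→Galt 4·16=64, Irby→Galt 3·21=63, Kent→Farrow 4·8=32, Ryde→York 7·8=56, Tring→Galt 6·14=84, Largo→Farrow 5·8=40, Upton→Farrow 2·9=18. Service 357; fixed 1993; total 2350.
No other subset beats 1163.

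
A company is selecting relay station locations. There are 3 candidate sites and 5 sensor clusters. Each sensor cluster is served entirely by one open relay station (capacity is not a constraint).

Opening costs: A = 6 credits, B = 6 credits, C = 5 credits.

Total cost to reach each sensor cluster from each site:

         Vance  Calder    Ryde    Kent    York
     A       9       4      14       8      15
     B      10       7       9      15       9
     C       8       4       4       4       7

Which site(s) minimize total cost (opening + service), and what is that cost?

Open C only; minimum total cost 32.

For any fixed open set, each sensor cluster goes to its cheapest open site; total = fixed + service.
{C}: Vance→C 8, Calder→C 4, Ryde→C 4, Kent→C 4, York→C 7. Service 27; fixed 5; total 32.
{A, C}: Vance→C 8, Calder→A 4, Ryde→C 4, Kent→C 4, York→C 7. Service 27; fixed 11; total 38.
{B, C}: service 27 + fixed 11 = 38
{A, B, C}: Vance→C 8, Calder→A 4, Ryde→C 4, Kent→C 4, York→C 7. Service 27; fixed 17; total 44.
(All 7 nonempty subsets were checked; C only is lowest.)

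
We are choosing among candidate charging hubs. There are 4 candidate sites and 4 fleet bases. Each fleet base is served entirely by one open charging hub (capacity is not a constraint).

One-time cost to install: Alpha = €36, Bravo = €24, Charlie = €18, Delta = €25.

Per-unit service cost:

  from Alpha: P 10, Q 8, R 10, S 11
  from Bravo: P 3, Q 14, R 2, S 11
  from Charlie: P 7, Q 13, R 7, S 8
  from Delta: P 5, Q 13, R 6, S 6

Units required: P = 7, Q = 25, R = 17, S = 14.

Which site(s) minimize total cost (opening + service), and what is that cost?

For any fixed open set, each fleet base goes to its cheapest open site; total = fixed + service.
{Alpha, Bravo, Delta}: P→Bravo 3·7=21, Q→Alpha 8·25=200, R→Bravo 2·17=34, S→Delta 6·14=84. Service 339; fixed 85; total 424.
{Alpha, Bravo, Charlie, Delta}: service 339 + fixed 103 = 442
{Alpha, Bravo, Charlie}: service 367 + fixed 78 = 445
{Charlie}: P→Charlie 7·7=49, Q→Charlie 13·25=325, R→Charlie 7·17=119, S→Charlie 8·14=112. Service 605; fixed 18; total 623.
(All 15 nonempty subsets were checked; Alpha, Bravo and Delta is lowest.)

Open Alpha, Bravo and Delta; minimum total cost 424.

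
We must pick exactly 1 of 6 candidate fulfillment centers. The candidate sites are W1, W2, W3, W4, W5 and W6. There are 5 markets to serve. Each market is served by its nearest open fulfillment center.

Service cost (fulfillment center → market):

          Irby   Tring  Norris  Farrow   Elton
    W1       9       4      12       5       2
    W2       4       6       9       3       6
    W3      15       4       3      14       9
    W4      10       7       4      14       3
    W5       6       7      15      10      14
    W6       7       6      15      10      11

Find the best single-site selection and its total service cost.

Choose W2 only; total service cost 28.

With exactly 1 open, each market uses its cheapest among the chosen.
{W2}: Irby→W2 4, Tring→W2 6, Norris→W2 9, Farrow→W2 3, Elton→W2 6. Service cost 28.
{W1}: service cost 32
{W4}: service cost 38
Among all 6 size-1 choices, {W2} is lowest.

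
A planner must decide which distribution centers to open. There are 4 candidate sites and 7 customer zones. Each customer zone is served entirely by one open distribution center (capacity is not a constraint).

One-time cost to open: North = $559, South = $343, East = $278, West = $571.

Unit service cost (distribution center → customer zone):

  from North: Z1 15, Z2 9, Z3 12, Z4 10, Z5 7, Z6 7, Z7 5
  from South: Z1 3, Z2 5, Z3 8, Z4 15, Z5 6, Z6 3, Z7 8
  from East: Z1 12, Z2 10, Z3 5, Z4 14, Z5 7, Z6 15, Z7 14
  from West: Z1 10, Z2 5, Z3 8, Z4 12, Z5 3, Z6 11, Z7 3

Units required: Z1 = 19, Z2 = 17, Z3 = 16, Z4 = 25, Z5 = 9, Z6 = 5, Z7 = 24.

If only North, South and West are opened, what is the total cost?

Each customer zone is assigned to its cheapest site among the open ones.
{North, South, West}: Z1→South 3·19=57, Z2→South 5·17=85, Z3→South 8·16=128, Z4→North 10·25=250, Z5→West 3·9=27, Z6→South 3·5=15, Z7→West 3·24=72. Service 634; fixed 1473; total 2107.

Total cost: 2107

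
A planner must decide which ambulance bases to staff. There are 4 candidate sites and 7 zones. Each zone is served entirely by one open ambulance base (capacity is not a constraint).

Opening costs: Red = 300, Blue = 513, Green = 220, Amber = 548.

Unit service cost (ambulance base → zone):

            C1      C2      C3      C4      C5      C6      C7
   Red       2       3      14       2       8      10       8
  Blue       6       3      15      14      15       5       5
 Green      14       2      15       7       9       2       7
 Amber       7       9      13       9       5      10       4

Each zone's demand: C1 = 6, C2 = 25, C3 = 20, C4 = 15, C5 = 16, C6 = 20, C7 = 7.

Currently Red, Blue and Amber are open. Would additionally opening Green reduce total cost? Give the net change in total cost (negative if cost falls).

Current service cost with {Red, Blue, Amber}: 585.
Adding Green: each zone re-picks its cheapest; new service cost 500, saving 85.
Extra fixed cost: 220. Net change = 220 − 85 = 135.
(Totals: 1946 → 2081.)

No — net change +135 (cost rises by 135).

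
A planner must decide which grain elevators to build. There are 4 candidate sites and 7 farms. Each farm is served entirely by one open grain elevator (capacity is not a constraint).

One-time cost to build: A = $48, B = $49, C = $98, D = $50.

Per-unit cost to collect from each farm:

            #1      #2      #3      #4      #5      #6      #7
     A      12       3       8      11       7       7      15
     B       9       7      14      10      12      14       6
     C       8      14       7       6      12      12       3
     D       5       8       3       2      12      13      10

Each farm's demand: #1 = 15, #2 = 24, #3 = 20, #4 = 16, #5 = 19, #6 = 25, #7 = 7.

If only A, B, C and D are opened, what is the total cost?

Each farm is assigned to its cheapest site among the open ones.
{A, B, C, D}: #1→D 5·15=75, #2→A 3·24=72, #3→D 3·20=60, #4→D 2·16=32, #5→A 7·19=133, #6→A 7·25=175, #7→C 3·7=21. Service 568; fixed 245; total 813.

Total cost: 813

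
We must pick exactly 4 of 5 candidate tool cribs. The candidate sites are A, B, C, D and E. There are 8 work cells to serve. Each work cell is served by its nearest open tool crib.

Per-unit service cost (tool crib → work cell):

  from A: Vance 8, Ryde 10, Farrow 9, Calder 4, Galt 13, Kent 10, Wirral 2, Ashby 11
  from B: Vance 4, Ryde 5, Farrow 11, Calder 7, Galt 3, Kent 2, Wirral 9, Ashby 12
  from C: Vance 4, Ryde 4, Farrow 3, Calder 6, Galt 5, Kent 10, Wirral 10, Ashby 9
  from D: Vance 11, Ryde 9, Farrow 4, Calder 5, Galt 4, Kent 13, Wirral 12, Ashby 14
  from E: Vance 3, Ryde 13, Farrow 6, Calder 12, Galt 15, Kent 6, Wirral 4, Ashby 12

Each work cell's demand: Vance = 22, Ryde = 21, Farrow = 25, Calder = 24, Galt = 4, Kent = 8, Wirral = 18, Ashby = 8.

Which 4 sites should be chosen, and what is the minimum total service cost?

With exactly 4 open, each work cell uses its cheapest among the chosen.
{A, B, C, E}: Vance→E 3·22=66, Ryde→C 4·21=84, Farrow→C 3·25=75, Calder→A 4·24=96, Galt→B 3·4=12, Kent→B 2·8=16, Wirral→A 2·18=36, Ashby→C 9·8=72. Service cost 457.
{A, B, C, D}: service cost 479
{A, C, D, E}: service cost 493
Among all 5 size-4 choices, {A, B, C, E} is lowest.

Choose A, B, C and E; total service cost 457.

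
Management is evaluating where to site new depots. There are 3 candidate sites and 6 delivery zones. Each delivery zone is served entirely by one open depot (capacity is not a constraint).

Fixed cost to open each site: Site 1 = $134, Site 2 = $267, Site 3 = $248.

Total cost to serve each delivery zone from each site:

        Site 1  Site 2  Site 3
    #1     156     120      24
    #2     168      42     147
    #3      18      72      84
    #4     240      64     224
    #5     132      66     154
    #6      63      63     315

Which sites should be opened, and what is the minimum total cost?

Open Site 2 only; minimum total cost 694.

For any fixed open set, each delivery zone goes to its cheapest open site; total = fixed + service.
{Site 2}: #1→Site 2 120, #2→Site 2 42, #3→Site 2 72, #4→Site 2 64, #5→Site 2 66, #6→Site 2 63. Service 427; fixed 267; total 694.
{Site 1, Site 2}: #1→Site 2 120, #2→Site 2 42, #3→Site 1 18, #4→Site 2 64, #5→Site 2 66, #6→Site 1 63. Service 373; fixed 401; total 774.
{Site 2, Site 3}: #1→Site 3 24, #2→Site 2 42, #3→Site 2 72, #4→Site 2 64, #5→Site 2 66, #6→Site 2 63. Service 331; fixed 515; total 846.
{Site 1, Site 2, Site 3}: #1→Site 3 24, #2→Site 2 42, #3→Site 1 18, #4→Site 2 64, #5→Site 2 66, #6→Site 1 63. Service 277; fixed 649; total 926.
No other subset beats 694.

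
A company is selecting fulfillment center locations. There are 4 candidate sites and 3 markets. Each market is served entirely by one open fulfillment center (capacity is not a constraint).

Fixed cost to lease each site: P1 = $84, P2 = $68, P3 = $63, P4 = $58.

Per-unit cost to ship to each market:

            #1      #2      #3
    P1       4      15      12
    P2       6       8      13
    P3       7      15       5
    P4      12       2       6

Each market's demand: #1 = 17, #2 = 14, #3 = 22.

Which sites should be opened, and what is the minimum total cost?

Open P1 and P4; minimum total cost 370.

For any fixed open set, each market goes to its cheapest open site; total = fixed + service.
{P1, P4}: #1→P1 4·17=68, #2→P4 2·14=28, #3→P4 6·22=132. Service 228; fixed 142; total 370.
{P3, P4}: service 257 + fixed 121 = 378
{P2, P4}: service 262 + fixed 126 = 388
{P1, P2, P3, P4}: service 206 + fixed 273 = 479
No other subset beats 370.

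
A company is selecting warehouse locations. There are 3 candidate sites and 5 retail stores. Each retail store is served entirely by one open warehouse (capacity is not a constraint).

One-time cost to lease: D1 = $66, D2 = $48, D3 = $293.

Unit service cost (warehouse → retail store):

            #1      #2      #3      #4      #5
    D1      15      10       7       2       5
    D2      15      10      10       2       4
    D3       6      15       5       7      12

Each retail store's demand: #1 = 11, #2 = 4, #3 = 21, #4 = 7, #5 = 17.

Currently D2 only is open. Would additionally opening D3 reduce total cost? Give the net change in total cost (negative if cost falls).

No — net change +89 (cost rises by 89).

Current service cost with {D2}: 497.
Adding D3: each retail store re-picks its cheapest; new service cost 293, saving 204.
Extra fixed cost: 293. Net change = 293 − 204 = 89.
(Totals: 545 → 634.)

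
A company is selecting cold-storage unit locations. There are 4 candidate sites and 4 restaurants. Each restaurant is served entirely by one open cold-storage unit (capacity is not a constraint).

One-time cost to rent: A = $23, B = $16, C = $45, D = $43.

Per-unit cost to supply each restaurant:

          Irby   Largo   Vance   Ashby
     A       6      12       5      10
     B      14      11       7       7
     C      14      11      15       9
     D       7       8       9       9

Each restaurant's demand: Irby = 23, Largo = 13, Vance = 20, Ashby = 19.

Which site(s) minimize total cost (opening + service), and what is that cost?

Open A and B; minimum total cost 553.

For any fixed open set, each restaurant goes to its cheapest open site; total = fixed + service.
{A, B}: Irby→A 6·23=138, Largo→B 11·13=143, Vance→A 5·20=100, Ashby→B 7·19=133. Service 514; fixed 39; total 553.
{A, B, D}: service 475 + fixed 82 = 557
{A, D}: service 513 + fixed 66 = 579
{A, B, C, D}: service 475 + fixed 127 = 602
No other subset beats 553.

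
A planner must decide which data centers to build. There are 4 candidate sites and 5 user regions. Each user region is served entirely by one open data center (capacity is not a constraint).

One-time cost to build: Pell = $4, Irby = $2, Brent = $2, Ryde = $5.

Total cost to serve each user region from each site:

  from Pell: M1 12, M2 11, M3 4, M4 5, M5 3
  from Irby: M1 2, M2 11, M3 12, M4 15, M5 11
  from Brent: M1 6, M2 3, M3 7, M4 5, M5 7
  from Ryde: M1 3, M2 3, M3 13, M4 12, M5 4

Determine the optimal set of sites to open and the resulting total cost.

For any fixed open set, each user region goes to its cheapest open site; total = fixed + service.
{Pell, Irby, Brent}: M1→Irby 2, M2→Brent 3, M3→Pell 4, M4→Pell 5, M5→Pell 3. Service 17; fixed 8; total 25.
{Pell, Brent}: service 21 + fixed 6 = 27
{Pell, Ryde}: service 18 + fixed 9 = 27
{Pell, Irby, Brent, Ryde}: service 17 + fixed 13 = 30
(All 15 nonempty subsets were checked; Pell, Irby and Brent is lowest.)

Open Pell, Irby and Brent; minimum total cost 25.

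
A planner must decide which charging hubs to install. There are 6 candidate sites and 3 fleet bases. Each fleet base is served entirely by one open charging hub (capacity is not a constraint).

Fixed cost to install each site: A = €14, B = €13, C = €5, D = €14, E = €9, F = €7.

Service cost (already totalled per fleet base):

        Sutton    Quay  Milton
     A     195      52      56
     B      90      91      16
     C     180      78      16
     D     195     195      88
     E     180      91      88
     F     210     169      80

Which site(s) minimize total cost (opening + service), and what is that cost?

For any fixed open set, each fleet base goes to its cheapest open site; total = fixed + service.
{A, B}: Sutton→B 90, Quay→A 52, Milton→B 16. Service 158; fixed 27; total 185.
{A, B, C}: service 158 + fixed 32 = 190
{A, B, F}: service 158 + fixed 34 = 192
{A, B, C, D, E, F}: Sutton→B 90, Quay→A 52, Milton→B 16. Service 158; fixed 62; total 220.
No other subset beats 185.

Open A and B; minimum total cost 185.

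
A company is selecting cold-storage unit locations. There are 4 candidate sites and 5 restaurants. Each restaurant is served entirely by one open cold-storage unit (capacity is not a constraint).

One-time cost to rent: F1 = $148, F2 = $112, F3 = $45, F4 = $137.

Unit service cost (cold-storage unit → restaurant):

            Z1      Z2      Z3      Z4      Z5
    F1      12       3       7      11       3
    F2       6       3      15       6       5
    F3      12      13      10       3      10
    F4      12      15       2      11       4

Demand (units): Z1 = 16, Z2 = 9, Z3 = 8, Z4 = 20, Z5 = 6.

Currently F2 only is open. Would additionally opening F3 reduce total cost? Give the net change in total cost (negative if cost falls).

Yes — net change −55 (cost falls by 55).

Current service cost with {F2}: 393.
Adding F3: each restaurant re-picks its cheapest; new service cost 293, saving 100.
Extra fixed cost: 45. Net change = 45 − 100 = -55.
(Totals: 505 → 450.)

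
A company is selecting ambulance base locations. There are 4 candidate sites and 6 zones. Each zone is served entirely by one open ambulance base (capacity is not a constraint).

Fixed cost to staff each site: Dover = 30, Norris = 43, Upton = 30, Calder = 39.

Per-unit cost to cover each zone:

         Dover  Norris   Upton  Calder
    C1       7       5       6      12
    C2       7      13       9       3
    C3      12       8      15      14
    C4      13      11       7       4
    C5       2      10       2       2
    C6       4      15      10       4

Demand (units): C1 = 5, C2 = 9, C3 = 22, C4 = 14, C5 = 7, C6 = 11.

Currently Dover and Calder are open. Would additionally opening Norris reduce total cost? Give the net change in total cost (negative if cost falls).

Current service cost with {Dover, Calder}: 440.
Adding Norris: each zone re-picks its cheapest; new service cost 342, saving 98.
Extra fixed cost: 43. Net change = 43 − 98 = -55.
(Totals: 509 → 454.)

Yes — net change −55 (cost falls by 55).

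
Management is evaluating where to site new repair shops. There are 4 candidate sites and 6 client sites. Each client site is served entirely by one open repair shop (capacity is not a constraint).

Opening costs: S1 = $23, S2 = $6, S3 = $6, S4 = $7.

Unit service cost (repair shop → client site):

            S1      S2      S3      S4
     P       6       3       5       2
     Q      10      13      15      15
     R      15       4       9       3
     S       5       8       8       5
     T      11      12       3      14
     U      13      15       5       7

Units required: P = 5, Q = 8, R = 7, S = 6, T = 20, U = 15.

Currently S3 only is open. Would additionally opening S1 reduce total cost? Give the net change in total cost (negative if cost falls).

Current service cost with {S3}: 391.
Adding S1: each client site re-picks its cheapest; new service cost 333, saving 58.
Extra fixed cost: 23. Net change = 23 − 58 = -35.
(Totals: 397 → 362.)

Yes — net change −35 (cost falls by 35).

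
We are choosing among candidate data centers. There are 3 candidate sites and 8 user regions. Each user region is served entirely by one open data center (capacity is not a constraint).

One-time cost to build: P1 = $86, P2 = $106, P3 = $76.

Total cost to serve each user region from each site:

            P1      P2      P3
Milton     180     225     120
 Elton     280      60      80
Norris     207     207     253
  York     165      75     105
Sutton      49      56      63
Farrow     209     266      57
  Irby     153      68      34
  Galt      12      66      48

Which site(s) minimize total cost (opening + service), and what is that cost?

Open P1 and P3; minimum total cost 826.

For any fixed open set, each user region goes to its cheapest open site; total = fixed + service.
{P1, P3}: Milton→P3 120, Elton→P3 80, Norris→P1 207, York→P3 105, Sutton→P1 49, Farrow→P3 57, Irby→P3 34, Galt→P1 12. Service 664; fixed 162; total 826.
{P3}: Milton→P3 120, Elton→P3 80, Norris→P3 253, York→P3 105, Sutton→P3 63, Farrow→P3 57, Irby→P3 34, Galt→P3 48. Service 760; fixed 76; total 836.
{P2, P3}: service 657 + fixed 182 = 839
{P1, P2, P3}: service 614 + fixed 268 = 882
No other subset beats 826.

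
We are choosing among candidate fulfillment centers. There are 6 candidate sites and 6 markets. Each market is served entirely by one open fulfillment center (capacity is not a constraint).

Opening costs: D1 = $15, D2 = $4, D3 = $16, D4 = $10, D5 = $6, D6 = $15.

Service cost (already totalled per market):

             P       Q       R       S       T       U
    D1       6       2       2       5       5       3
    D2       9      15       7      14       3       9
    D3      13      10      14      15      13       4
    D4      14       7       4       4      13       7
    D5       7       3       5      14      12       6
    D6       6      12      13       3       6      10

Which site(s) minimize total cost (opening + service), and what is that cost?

For any fixed open set, each market goes to its cheapest open site; total = fixed + service.
{D1}: P→D1 6, Q→D1 2, R→D1 2, S→D1 5, T→D1 5, U→D1 3. Service 23; fixed 15; total 38.
{D1, D2}: service 21 + fixed 19 = 40
{D1, D5}: service 23 + fixed 21 = 44
{D1, D2, D3, D4, D5, D6}: P→D1 6, Q→D1 2, R→D1 2, S→D6 3, T→D2 3, U→D1 3. Service 19; fixed 66; total 85.
No other subset beats 38.

Open D1 only; minimum total cost 38.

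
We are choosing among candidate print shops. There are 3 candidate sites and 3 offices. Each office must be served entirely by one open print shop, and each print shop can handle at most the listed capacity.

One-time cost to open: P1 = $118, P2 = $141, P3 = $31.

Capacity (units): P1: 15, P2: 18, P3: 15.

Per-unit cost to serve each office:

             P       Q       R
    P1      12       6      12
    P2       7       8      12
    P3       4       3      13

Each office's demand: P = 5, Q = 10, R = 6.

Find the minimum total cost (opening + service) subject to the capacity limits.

Open {P1, P3}: P→P3 4·5=20, Q→P3 3·10=30, R→P1 12·6=72.
Loads: P1 carries 6/15, P3 carries 15/15. Service 122; fixed 149; total 271.
Next best feasible plan costs 294.

Minimum total cost: 271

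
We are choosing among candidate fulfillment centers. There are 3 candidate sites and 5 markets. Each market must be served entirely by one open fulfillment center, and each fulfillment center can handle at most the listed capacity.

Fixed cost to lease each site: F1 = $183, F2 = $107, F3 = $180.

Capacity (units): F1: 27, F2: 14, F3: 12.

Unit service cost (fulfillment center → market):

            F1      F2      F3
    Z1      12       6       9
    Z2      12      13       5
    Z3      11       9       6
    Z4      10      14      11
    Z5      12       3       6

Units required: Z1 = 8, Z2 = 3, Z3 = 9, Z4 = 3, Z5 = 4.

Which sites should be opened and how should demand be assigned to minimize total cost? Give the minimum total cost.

Minimum total cost: 492

Open {F1}: Z1→F1 12·8=96, Z2→F1 12·3=36, Z3→F1 11·9=99, Z4→F1 10·3=30, Z5→F1 12·4=48.
Loads: F1 carries 27/27. Service 309; fixed 183; total 492.
Next best feasible plan costs 515.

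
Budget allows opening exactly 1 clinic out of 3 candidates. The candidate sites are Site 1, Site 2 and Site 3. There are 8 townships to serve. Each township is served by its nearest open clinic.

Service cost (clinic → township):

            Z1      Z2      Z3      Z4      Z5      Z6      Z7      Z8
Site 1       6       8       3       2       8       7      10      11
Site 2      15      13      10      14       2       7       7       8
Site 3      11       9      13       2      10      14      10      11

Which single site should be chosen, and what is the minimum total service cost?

Choose Site 1 only; total service cost 55.

With exactly 1 open, each township uses its cheapest among the chosen.
{Site 1}: Z1→Site 1 6, Z2→Site 1 8, Z3→Site 1 3, Z4→Site 1 2, Z5→Site 1 8, Z6→Site 1 7, Z7→Site 1 10, Z8→Site 1 11. Service cost 55.
{Site 2}: service cost 76
{Site 3}: service cost 80
Among all 3 size-1 choices, {Site 1} is lowest.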